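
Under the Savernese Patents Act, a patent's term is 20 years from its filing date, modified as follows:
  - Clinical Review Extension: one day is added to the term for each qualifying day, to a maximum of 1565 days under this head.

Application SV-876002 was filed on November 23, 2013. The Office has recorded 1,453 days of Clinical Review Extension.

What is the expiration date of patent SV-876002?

Base term: filing date + 20 years → 23 November 2033.
Clinical Review Extension: 1453 days (within the 1565-day cap) → +1453 days → 15 November 2037.

November 15, 2037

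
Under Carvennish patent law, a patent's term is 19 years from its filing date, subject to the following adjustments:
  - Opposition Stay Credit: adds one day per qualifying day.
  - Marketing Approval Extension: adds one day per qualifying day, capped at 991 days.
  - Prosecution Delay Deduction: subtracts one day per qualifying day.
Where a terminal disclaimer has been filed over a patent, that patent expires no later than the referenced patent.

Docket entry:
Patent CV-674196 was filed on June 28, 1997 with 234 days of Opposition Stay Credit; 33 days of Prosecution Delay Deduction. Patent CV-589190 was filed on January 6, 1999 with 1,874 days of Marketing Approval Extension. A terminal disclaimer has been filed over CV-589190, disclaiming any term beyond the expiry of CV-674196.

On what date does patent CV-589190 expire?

Natural term of CV-589190:
  Base: filing + 19 years → 6 January 2018.
  Marketing Approval Extension: 1874 days claimed exceeds the 991-day cap, so +991 days → 23 September 2020.
Expiry of referenced patent CV-674196:
  Base: filing + 19 years → 28 June 2016.
  Opposition Stay Credit: +234 days → 17 February 2017.
  Prosecution Delay Deduction: −33 days → 15 January 2017.
Terminal disclaimer: CV-589190 expires on the earlier of 23 September 2020 and 15 January 2017.

2017-01-15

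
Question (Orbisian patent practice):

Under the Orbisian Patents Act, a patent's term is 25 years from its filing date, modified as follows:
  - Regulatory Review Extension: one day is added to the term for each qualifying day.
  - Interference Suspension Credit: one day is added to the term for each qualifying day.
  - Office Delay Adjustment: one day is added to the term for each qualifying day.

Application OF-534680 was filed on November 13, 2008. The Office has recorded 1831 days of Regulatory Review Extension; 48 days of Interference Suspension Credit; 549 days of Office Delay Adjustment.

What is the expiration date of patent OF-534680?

Base term: filing date + 25 years → 13 November 2033.
Regulatory Review Extension: +1831 days → 18 November 2038.
Interference Suspension Credit: +48 days → 5 January 2039.
Office Delay Adjustment: +549 days → 7 July 2040.

July 7, 2040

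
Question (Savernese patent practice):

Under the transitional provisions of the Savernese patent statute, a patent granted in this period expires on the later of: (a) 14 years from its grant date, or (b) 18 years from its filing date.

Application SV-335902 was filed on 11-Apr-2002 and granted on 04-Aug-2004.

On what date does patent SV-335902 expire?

2020-04-11

(a) grant + 14 years → 4 August 2018.
(b) filing + 18 years → 11 April 2020.
Later of the two: 11 April 2020.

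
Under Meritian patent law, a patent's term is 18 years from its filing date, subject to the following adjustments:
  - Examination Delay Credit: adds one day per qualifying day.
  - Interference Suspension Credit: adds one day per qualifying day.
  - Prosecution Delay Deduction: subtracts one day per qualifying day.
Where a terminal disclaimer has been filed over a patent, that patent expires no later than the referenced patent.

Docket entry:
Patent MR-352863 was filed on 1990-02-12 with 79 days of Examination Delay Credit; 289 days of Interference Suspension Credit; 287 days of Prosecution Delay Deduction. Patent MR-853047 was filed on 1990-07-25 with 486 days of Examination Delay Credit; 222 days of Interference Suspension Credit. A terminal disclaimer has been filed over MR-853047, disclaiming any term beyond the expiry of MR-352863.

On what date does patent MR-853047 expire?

Natural term of MR-853047:
  Base: filing + 18 years → 25 July 2008.
  Examination Delay Credit: +486 days → 23 November 2009.
  Interference Suspension Credit: +222 days → 3 July 2010.
Expiry of referenced patent MR-352863:
  Base: filing + 18 years → 12 February 2008.
  Examination Delay Credit: +79 days → 1 May 2008.
  Interference Suspension Credit: +289 days → 14 February 2009.
  Prosecution Delay Deduction: −287 days → 3 May 2008.
Terminal disclaimer: MR-853047 expires on the earlier of 3 July 2010 and 3 May 2008.

2008-05-03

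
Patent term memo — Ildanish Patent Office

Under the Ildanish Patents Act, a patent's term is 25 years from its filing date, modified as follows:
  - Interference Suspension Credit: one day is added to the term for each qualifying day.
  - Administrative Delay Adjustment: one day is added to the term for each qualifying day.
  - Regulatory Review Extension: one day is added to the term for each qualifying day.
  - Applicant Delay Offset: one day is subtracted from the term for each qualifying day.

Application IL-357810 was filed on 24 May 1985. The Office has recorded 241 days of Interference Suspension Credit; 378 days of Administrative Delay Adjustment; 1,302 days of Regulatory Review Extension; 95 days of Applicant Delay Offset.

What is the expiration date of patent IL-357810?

Base term: filing date + 25 years → 24 May 2010.
Interference Suspension Credit: +241 days → 20 January 2011.
Administrative Delay Adjustment: +378 days → 2 February 2012.
Regulatory Review Extension: +1302 days → 27 August 2015.
Applicant Delay Offset: −95 days → 24 May 2015.

May 24, 2015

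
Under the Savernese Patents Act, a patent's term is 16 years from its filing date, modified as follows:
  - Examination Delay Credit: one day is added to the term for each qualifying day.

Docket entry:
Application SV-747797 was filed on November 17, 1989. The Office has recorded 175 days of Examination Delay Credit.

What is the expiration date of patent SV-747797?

May 11, 2006

Base term: filing date + 16 years → 17 November 2005.
Examination Delay Credit: +175 days → 11 May 2006.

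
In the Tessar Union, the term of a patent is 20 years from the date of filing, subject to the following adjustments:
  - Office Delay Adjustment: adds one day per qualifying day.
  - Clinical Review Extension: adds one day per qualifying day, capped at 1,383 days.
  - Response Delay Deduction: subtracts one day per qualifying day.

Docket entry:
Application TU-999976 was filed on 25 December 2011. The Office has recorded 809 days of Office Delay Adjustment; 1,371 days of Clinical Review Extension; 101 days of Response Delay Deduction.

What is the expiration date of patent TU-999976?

Base term: filing date + 20 years → 25 December 2031.
Office Delay Adjustment: +809 days → 13 March 2034.
Clinical Review Extension: 1371 days (within the 1383-day cap) → +1371 days → 13 December 2037.
Response Delay Deduction: −101 days → 3 September 2037.

2037-09-03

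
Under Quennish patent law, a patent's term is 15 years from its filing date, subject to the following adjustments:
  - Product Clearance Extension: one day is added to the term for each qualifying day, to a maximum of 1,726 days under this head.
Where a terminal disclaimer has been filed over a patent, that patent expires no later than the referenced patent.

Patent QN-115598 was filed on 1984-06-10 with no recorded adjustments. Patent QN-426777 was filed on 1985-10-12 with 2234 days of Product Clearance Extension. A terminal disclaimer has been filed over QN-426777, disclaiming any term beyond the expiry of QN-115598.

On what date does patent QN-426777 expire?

June 10, 1999

Natural term of QN-426777:
  Base: filing + 15 years → 12 October 2000.
  Product Clearance Extension: 2234 days claimed exceeds the 1726-day cap, so +1726 days → 4 July 2005.
Expiry of referenced patent QN-115598:
  Base: filing + 15 years → 10 June 1999.
Terminal disclaimer: QN-426777 expires on the earlier of 4 July 2005 and 10 June 1999.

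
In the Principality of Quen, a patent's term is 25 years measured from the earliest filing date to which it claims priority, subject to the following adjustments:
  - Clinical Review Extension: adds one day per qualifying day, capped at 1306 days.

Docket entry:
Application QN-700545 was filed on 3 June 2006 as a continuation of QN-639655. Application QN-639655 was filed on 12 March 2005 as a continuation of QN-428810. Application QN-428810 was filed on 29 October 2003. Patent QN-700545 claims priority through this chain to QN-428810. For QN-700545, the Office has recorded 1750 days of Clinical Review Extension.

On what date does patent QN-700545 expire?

2032-05-27

Earliest priority filing: 29 October 2003.
Base term: 29 October 2003 + 25 years → 29 October 2028.
Clinical Review Extension: 1750 days claimed exceeds the 1306-day cap, so +1306 days → 27 May 2032.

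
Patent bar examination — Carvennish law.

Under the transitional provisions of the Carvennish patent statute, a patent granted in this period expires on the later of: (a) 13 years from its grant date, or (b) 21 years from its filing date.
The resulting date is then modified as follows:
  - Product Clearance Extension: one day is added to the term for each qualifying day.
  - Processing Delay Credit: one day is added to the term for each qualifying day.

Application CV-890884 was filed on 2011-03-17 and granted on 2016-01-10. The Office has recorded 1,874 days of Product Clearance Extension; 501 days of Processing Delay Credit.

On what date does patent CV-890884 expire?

September 17, 2038

(a) grant + 13 years → 10 January 2029.
(b) filing + 21 years → 17 March 2032.
Later of the two: 17 March 2032.
Product Clearance Extension: +1874 days → 4 May 2037.
Processing Delay Credit: +501 days → 17 September 2038.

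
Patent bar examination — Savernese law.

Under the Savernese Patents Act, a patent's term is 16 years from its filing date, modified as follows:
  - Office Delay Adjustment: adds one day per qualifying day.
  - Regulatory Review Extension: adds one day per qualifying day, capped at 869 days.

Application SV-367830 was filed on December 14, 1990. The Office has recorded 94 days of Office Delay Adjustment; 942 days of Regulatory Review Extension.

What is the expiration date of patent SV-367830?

2009-08-03

Base term: filing date + 16 years → 14 December 2006.
Office Delay Adjustment: +94 days → 18 March 2007.
Regulatory Review Extension: 942 days claimed exceeds the 869-day cap, so +869 days → 3 August 2009.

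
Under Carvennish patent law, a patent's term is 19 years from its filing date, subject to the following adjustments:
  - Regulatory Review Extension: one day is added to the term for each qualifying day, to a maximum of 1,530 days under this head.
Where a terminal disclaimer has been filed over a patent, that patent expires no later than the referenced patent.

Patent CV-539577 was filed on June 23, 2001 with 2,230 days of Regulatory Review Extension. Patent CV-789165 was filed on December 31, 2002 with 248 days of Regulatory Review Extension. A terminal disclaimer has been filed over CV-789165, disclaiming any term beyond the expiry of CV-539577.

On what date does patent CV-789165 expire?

Natural term of CV-789165:
  Base: filing + 19 years → 31 December 2021.
  Regulatory Review Extension: 248 days (within the 1530-day cap) → +248 days → 5 September 2022.
Expiry of referenced patent CV-539577:
  Base: filing + 19 years → 23 June 2020.
  Regulatory Review Extension: 2230 days claimed exceeds the 1530-day cap, so +1530 days → 31 August 2024.
Terminal disclaimer: CV-789165 expires on the earlier of 5 September 2022 and 31 August 2024.

2022-09-05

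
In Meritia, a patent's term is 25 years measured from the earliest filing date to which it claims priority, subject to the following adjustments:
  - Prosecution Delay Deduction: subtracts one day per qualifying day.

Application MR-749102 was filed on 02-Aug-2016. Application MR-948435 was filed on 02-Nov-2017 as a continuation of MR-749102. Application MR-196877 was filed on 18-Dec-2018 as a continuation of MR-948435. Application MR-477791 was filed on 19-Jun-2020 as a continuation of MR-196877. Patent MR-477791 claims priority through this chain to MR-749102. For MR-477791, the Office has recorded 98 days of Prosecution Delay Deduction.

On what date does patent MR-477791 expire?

Earliest priority filing: 2 August 2016.
Base term: 2 August 2016 + 25 years → 2 August 2041.
Prosecution Delay Deduction: −98 days → 26 April 2041.

April 26, 2041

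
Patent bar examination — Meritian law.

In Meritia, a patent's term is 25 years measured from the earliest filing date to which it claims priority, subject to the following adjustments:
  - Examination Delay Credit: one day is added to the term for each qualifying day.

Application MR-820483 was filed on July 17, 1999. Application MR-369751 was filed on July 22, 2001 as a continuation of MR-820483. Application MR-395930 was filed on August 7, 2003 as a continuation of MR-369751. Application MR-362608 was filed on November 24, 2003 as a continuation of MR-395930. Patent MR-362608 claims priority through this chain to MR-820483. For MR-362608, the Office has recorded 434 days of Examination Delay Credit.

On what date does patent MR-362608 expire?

September 24, 2025

Earliest priority filing: 17 July 1999.
Base term: 17 July 1999 + 25 years → 17 July 2024.
Examination Delay Credit: +434 days → 24 September 2025.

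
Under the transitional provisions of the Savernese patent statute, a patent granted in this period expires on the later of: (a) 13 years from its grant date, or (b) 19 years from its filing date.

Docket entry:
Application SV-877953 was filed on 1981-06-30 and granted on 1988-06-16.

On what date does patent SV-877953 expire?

2001-06-16

(a) grant + 13 years → 16 June 2001.
(b) filing + 19 years → 30 June 2000.
Later of the two: 16 June 2001.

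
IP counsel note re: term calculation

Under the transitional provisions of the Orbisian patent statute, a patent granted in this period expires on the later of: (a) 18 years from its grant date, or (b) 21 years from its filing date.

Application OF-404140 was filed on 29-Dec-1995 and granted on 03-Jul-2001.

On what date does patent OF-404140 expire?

2019-07-03

(a) grant + 18 years → 3 July 2019.
(b) filing + 21 years → 29 December 2016.
Later of the two: 3 July 2019.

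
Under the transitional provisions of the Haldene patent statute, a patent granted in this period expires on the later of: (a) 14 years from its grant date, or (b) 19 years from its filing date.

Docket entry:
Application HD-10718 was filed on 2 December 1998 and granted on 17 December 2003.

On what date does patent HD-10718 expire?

(a) grant + 14 years → 17 December 2017.
(b) filing + 19 years → 2 December 2017.
Later of the two: 17 December 2017.

2017-12-17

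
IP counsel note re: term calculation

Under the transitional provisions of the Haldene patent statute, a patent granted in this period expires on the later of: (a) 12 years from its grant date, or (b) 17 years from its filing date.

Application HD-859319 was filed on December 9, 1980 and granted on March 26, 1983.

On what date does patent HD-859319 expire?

1997-12-09

(a) grant + 12 years → 26 March 1995.
(b) filing + 17 years → 9 December 1997.
Later of the two: 9 December 1997.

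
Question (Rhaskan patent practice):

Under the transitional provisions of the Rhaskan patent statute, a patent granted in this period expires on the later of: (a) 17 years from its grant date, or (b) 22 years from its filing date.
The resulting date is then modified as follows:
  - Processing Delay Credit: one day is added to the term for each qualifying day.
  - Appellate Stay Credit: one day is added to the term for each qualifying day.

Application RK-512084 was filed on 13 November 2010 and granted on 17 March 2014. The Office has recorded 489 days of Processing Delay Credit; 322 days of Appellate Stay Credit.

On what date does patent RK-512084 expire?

(a) grant + 17 years → 17 March 2031.
(b) filing + 22 years → 13 November 2032.
Later of the two: 13 November 2032.
Processing Delay Credit: +489 days → 17 March 2034.
Appellate Stay Credit: +322 days → 2 February 2035.

February 2, 2035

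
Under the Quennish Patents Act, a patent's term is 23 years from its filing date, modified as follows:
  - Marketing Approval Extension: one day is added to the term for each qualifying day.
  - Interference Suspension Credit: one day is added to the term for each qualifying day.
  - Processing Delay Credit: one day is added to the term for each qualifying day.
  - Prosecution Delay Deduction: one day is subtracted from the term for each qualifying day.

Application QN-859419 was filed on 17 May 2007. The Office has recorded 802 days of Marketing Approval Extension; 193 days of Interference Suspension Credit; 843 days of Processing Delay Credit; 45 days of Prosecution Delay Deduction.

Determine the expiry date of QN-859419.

Base term: filing date + 23 years → 17 May 2030.
Marketing Approval Extension: +802 days → 27 July 2032.
Interference Suspension Credit: +193 days → 5 February 2033.
Processing Delay Credit: +843 days → 29 May 2035.
Prosecution Delay Deduction: −45 days → 14 April 2035.

April 14, 2035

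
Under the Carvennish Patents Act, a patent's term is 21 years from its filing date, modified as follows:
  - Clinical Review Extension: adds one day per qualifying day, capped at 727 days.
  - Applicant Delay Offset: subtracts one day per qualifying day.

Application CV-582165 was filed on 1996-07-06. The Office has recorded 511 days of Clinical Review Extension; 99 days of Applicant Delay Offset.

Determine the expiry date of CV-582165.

August 22, 2018

Base term: filing date + 21 years → 6 July 2017.
Clinical Review Extension: 511 days (within the 727-day cap) → +511 days → 29 November 2018.
Applicant Delay Offset: −99 days → 22 August 2018.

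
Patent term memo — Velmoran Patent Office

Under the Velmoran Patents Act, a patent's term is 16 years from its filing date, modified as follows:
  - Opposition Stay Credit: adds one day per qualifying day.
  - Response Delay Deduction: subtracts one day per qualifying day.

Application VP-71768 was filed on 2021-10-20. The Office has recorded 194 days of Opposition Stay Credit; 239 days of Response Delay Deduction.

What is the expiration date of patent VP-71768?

Base term: filing date + 16 years → 20 October 2037.
Opposition Stay Credit: +194 days → 2 May 2038.
Response Delay Deduction: −239 days → 5 September 2037.

September 5, 2037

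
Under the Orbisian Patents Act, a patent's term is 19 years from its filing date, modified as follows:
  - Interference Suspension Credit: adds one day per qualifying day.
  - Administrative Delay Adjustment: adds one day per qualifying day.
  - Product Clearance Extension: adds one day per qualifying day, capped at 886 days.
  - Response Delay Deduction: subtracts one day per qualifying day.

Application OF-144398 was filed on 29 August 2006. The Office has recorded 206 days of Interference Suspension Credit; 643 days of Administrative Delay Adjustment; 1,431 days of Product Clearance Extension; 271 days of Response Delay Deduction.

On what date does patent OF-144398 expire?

September 1, 2029

Base term: filing date + 19 years → 29 August 2025.
Interference Suspension Credit: +206 days → 23 March 2026.
Administrative Delay Adjustment: +643 days → 26 December 2027.
Product Clearance Extension: 1431 days claimed exceeds the 886-day cap, so +886 days → 30 May 2030.
Response Delay Deduction: −271 days → 1 September 2029.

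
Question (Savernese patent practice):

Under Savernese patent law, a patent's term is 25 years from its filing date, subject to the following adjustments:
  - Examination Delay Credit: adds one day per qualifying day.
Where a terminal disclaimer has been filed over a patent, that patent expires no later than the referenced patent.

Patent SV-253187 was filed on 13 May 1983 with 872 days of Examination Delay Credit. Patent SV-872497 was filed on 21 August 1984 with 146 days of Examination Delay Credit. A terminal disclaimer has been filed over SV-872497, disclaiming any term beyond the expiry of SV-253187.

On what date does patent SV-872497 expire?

January 14, 2010

Natural term of SV-872497:
  Base: filing + 25 years → 21 August 2009.
  Examination Delay Credit: +146 days → 14 January 2010.
Expiry of referenced patent SV-253187:
  Base: filing + 25 years → 13 May 2008.
  Examination Delay Credit: +872 days → 2 October 2010.
Terminal disclaimer: SV-872497 expires on the earlier of 14 January 2010 and 2 October 2010.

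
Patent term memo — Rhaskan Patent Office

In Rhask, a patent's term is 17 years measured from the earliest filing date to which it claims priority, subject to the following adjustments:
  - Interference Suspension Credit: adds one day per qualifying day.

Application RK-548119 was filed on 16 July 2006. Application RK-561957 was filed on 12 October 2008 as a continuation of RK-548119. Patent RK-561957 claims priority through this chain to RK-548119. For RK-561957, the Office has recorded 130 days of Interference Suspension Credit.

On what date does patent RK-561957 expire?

2023-11-23

Earliest priority filing: 16 July 2006.
Base term: 16 July 2006 + 17 years → 16 July 2023.
Interference Suspension Credit: +130 days → 23 November 2023.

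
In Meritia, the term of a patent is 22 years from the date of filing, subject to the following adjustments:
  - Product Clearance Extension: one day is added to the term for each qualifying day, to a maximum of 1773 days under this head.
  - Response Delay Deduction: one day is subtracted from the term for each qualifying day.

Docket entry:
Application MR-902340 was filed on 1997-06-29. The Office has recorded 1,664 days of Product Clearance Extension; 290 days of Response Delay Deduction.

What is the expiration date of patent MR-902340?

Base term: filing date + 22 years → 29 June 2019.
Product Clearance Extension: 1664 days (within the 1773-day cap) → +1664 days → 18 January 2024.
Response Delay Deduction: −290 days → 3 April 2023.

2023-04-03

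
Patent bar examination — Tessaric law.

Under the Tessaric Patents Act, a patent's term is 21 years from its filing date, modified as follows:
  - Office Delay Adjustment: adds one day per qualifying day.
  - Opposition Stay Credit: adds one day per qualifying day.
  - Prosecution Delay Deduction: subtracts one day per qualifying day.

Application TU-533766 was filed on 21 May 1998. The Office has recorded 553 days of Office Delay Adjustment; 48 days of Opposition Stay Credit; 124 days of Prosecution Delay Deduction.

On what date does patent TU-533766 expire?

September 9, 2020

Base term: filing date + 21 years → 21 May 2019.
Office Delay Adjustment: +553 days → 24 November 2020.
Opposition Stay Credit: +48 days → 11 January 2021.
Prosecution Delay Deduction: −124 days → 9 September 2020.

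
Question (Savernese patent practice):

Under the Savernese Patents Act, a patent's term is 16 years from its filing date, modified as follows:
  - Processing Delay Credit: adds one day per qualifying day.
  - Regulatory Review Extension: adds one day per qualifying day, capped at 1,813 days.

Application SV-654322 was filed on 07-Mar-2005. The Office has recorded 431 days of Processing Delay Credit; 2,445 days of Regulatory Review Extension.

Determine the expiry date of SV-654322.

April 29, 2027

Base term: filing date + 16 years → 7 March 2021.
Processing Delay Credit: +431 days → 12 May 2022.
Regulatory Review Extension: 2445 days claimed exceeds the 1813-day cap, so +1813 days → 29 April 2027.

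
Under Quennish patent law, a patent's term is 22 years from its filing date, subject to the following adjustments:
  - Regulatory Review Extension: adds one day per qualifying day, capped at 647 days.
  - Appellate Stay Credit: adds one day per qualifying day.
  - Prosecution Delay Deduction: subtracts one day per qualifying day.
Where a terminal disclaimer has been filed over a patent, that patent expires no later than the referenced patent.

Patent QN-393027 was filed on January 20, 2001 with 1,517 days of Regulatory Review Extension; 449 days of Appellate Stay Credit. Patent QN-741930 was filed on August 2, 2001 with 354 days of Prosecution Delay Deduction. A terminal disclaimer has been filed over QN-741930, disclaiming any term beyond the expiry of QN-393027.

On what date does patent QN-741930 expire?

Natural term of QN-741930:
  Base: filing + 22 years → 2 August 2023.
  Prosecution Delay Deduction: −354 days → 13 August 2022.
Expiry of referenced patent QN-393027:
  Base: filing + 22 years → 20 January 2023.
  Regulatory Review Extension: 1517 days claimed exceeds the 647-day cap, so +647 days → 28 October 2024.
  Appellate Stay Credit: +449 days → 20 January 2026.
Terminal disclaimer: QN-741930 expires on the earlier of 13 August 2022 and 20 January 2026.

August 13, 2022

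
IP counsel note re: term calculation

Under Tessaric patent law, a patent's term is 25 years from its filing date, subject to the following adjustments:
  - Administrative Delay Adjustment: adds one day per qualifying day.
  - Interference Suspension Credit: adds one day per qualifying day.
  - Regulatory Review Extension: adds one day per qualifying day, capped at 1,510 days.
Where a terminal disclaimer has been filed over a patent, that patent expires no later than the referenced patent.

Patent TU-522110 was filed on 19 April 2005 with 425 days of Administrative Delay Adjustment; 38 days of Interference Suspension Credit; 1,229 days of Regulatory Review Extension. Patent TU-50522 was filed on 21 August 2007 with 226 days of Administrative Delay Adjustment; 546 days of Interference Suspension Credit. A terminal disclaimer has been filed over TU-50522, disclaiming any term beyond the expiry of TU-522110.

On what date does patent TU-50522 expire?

2034-10-02

Natural term of TU-50522:
  Base: filing + 25 years → 21 August 2032.
  Administrative Delay Adjustment: +226 days → 4 April 2033.
  Interference Suspension Credit: +546 days → 2 October 2034.
Expiry of referenced patent TU-522110:
  Base: filing + 25 years → 19 April 2030.
  Administrative Delay Adjustment: +425 days → 18 June 2031.
  Interference Suspension Credit: +38 days → 26 July 2031.
  Regulatory Review Extension: 1229 days (within the 1510-day cap) → +1229 days → 6 December 2034.
Terminal disclaimer: TU-50522 expires on the earlier of 2 October 2034 and 6 December 2034.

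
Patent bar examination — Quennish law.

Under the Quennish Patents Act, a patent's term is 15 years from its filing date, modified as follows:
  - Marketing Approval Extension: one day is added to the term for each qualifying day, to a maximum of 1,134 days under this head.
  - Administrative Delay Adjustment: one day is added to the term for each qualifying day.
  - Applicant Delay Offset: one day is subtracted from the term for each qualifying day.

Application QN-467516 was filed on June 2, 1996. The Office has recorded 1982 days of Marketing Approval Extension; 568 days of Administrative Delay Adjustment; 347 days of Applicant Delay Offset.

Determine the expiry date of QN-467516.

2015-02-16

Base term: filing date + 15 years → 2 June 2011.
Marketing Approval Extension: 1982 days claimed exceeds the 1134-day cap, so +1134 days → 10 July 2014.
Administrative Delay Adjustment: +568 days → 29 January 2016.
Applicant Delay Offset: −347 days → 16 February 2015.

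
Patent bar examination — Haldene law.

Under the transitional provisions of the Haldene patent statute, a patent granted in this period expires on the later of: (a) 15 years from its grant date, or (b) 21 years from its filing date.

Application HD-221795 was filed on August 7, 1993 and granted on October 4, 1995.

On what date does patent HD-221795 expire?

(a) grant + 15 years → 4 October 2010.
(b) filing + 21 years → 7 August 2014.
Later of the two: 7 August 2014.

August 7, 2014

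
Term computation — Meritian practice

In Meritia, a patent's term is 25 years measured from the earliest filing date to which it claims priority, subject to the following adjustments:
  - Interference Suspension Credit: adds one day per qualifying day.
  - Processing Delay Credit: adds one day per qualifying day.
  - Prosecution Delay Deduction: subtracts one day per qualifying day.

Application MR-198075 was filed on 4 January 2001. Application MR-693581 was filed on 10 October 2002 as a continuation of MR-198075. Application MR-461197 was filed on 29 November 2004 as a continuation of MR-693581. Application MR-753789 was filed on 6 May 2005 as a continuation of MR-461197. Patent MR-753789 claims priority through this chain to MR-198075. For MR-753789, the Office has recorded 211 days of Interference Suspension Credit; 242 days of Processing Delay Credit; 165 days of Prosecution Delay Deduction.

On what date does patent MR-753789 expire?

2026-10-19

Earliest priority filing: 4 January 2001.
Base term: 4 January 2001 + 25 years → 4 January 2026.
Interference Suspension Credit: +211 days → 3 August 2026.
Processing Delay Credit: +242 days → 2 April 2027.
Prosecution Delay Deduction: −165 days → 19 October 2026.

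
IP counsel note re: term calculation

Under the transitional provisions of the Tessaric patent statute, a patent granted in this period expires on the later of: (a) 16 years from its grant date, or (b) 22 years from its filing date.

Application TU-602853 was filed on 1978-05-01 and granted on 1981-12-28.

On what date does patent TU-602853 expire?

(a) grant + 16 years → 28 December 1997.
(b) filing + 22 years → 1 May 2000.
Later of the two: 1 May 2000.

May 1, 2000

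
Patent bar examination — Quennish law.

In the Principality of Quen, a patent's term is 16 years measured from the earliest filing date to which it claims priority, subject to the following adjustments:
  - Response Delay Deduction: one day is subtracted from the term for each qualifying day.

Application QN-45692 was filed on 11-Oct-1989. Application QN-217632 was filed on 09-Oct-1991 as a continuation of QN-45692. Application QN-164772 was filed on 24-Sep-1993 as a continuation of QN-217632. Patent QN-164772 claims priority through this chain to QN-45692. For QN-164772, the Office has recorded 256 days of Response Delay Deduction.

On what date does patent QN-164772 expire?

2005-01-28

Earliest priority filing: 11 October 1989.
Base term: 11 October 1989 + 16 years → 11 October 2005.
Response Delay Deduction: −256 days → 28 January 2005.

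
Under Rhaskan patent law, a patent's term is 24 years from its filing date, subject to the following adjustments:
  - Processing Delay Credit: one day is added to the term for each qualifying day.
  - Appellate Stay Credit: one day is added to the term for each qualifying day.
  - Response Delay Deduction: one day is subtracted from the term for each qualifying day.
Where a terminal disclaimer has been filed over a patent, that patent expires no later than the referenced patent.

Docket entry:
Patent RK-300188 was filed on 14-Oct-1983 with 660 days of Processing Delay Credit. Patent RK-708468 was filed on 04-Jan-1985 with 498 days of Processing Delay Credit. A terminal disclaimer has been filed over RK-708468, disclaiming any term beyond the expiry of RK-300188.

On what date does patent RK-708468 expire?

Natural term of RK-708468:
  Base: filing + 24 years → 4 January 2009.
  Processing Delay Credit: +498 days → 17 May 2010.
Expiry of referenced patent RK-300188:
  Base: filing + 24 years → 14 October 2007.
  Processing Delay Credit: +660 days → 4 August 2009.
Terminal disclaimer: RK-708468 expires on the earlier of 17 May 2010 and 4 August 2009.

2009-08-04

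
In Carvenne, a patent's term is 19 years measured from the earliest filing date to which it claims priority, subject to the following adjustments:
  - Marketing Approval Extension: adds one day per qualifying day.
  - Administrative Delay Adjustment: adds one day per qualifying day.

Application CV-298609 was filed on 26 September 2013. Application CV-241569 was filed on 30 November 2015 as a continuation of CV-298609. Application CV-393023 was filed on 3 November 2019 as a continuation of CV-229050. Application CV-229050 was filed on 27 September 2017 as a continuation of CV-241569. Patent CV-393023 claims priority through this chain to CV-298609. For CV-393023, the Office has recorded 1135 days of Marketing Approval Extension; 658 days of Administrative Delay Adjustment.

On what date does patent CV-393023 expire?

2037-08-24

Earliest priority filing: 26 September 2013.
Base term: 26 September 2013 + 19 years → 26 September 2032.
Marketing Approval Extension: +1135 days → 5 November 2035.
Administrative Delay Adjustment: +658 days → 24 August 2037.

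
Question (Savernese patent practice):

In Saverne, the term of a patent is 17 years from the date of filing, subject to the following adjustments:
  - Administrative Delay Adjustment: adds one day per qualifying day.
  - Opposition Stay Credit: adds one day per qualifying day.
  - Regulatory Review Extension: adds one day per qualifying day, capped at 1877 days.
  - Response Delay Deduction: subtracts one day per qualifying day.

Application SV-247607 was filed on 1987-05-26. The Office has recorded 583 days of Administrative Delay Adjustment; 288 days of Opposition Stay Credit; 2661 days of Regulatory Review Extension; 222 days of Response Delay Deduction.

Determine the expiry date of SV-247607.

Base term: filing date + 17 years → 26 May 2004.
Administrative Delay Adjustment: +583 days → 30 December 2005.
Opposition Stay Credit: +288 days → 14 October 2006.
Regulatory Review Extension: 2661 days claimed exceeds the 1877-day cap, so +1877 days → 4 December 2011.
Response Delay Deduction: −222 days → 26 April 2011.

April 26, 2011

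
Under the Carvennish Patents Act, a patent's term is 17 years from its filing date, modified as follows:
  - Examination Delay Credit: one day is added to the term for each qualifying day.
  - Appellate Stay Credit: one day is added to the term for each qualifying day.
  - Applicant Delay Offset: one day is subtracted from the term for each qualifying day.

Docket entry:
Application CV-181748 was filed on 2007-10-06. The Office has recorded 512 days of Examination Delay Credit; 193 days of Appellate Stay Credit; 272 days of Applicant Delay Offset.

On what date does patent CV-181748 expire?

December 13, 2025

Base term: filing date + 17 years → 6 October 2024.
Examination Delay Credit: +512 days → 2 March 2026.
Appellate Stay Credit: +193 days → 11 September 2026.
Applicant Delay Offset: −272 days → 13 December 2025.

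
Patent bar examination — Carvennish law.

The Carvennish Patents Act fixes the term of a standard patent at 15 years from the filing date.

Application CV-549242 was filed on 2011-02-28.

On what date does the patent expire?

Filing date + 15 years → 28 February 2026.

February 28, 2026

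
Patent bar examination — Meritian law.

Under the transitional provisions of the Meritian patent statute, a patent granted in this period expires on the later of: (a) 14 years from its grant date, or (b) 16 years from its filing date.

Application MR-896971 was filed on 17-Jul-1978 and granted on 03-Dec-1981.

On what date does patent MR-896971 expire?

(a) grant + 14 years → 3 December 1995.
(b) filing + 16 years → 17 July 1994.
Later of the two: 3 December 1995.

1995-12-03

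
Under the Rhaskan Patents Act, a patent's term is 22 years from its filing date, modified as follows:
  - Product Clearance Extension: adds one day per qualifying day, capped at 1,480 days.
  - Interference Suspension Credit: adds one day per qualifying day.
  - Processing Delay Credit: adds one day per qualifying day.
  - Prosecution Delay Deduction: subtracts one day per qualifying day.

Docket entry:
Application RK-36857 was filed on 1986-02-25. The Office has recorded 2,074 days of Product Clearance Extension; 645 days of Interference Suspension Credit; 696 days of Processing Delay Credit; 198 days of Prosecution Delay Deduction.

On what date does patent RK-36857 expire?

Base term: filing date + 22 years → 25 February 2008.
Product Clearance Extension: 2074 days claimed exceeds the 1480-day cap, so +1480 days → 15 March 2012.
Interference Suspension Credit: +645 days → 20 December 2013.
Processing Delay Credit: +696 days → 16 November 2015.
Prosecution Delay Deduction: −198 days → 2 May 2015.

2015-05-02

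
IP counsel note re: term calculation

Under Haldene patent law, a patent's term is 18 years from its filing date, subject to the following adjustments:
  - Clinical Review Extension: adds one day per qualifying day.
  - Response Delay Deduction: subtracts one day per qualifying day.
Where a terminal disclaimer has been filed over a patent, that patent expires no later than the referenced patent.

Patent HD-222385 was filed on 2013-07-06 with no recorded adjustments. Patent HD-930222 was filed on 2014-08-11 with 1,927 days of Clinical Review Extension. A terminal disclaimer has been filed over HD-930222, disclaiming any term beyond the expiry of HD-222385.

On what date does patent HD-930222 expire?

2031-07-06

Natural term of HD-930222:
  Base: filing + 18 years → 11 August 2032.
  Clinical Review Extension: +1927 days → 20 November 2037.
Expiry of referenced patent HD-222385:
  Base: filing + 18 years → 6 July 2031.
Terminal disclaimer: HD-930222 expires on the earlier of 20 November 2037 and 6 July 2031.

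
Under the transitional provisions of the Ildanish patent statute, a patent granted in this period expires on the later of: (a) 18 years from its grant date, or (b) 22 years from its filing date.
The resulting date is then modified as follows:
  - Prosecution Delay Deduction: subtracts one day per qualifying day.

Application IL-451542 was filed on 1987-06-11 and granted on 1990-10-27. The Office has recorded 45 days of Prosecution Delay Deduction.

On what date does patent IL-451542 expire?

(a) grant + 18 years → 27 October 2008.
(b) filing + 22 years → 11 June 2009.
Later of the two: 11 June 2009.
Prosecution Delay Deduction: −45 days → 27 April 2009.

2009-04-27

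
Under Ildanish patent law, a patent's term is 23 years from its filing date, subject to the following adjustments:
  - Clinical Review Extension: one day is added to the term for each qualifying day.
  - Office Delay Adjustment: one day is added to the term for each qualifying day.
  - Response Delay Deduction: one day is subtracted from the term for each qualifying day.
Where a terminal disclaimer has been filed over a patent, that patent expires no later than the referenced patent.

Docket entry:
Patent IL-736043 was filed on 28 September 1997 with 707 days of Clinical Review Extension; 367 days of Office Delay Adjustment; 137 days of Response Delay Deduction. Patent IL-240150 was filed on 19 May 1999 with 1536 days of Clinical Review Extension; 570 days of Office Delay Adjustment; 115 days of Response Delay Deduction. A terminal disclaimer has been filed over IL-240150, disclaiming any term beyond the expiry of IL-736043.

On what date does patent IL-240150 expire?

Natural term of IL-240150:
  Base: filing + 23 years → 19 May 2022.
  Clinical Review Extension: +1536 days → 2 August 2026.
  Office Delay Adjustment: +570 days → 23 February 2028.
  Response Delay Deduction: −115 days → 31 October 2027.
Expiry of referenced patent IL-736043:
  Base: filing + 23 years → 28 September 2020.
  Clinical Review Extension: +707 days → 5 September 2022.
  Office Delay Adjustment: +367 days → 7 September 2023.
  Response Delay Deduction: −137 days → 23 April 2023.
Terminal disclaimer: IL-240150 expires on the earlier of 31 October 2027 and 23 April 2023.

2023-04-23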